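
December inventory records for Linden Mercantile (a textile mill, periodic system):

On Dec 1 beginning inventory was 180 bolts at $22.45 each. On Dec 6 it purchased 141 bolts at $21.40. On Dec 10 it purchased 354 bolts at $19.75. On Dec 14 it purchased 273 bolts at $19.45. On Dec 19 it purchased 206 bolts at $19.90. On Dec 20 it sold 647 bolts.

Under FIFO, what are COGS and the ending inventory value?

Dec 20, 647 sold [FIFO — oldest first]: 180 @ $22.45 + 141 @ $21.40 + 326 @ $19.75 = $13,496.90
Ending inventory: 28 @ $19.75 + 273 @ $19.45 + 206 @ $19.90 = $9,962.25

COGS = $13,496.90; ending inventory = $9,962.25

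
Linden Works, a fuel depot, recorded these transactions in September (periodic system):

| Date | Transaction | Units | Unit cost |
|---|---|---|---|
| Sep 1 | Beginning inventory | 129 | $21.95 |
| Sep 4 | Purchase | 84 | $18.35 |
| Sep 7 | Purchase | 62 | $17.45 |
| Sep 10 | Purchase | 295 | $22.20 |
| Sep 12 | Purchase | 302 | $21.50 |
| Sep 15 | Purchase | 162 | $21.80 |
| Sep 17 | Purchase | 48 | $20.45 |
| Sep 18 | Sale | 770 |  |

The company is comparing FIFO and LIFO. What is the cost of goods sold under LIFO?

COGS = $16,733.80

FIFO COGS: 129 @ $21.95 + 84 @ $18.35 + 62 @ $17.45 + 295 @ $22.20 + 200 @ $21.50 = $16,303.85
LIFO COGS: 48 @ $20.45 + 162 @ $21.80 + 302 @ $21.50 + 258 @ $22.20 = $16,733.80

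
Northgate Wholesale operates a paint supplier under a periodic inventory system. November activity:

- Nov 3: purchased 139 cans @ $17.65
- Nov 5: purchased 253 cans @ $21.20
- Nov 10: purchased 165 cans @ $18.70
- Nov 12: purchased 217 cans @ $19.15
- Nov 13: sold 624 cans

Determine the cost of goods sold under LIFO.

COGS = $12,371.45

Nov 13, 624 sold [LIFO — newest first]: 217 @ $19.15 + 165 @ $18.70 + 242 @ $21.20 = $12,371.45
Ending inventory: 139 @ $17.65 + 11 @ $21.20 = $2,686.55
Check: goods available $15,058.00 = COGS $12,371.45 + ending $2,686.55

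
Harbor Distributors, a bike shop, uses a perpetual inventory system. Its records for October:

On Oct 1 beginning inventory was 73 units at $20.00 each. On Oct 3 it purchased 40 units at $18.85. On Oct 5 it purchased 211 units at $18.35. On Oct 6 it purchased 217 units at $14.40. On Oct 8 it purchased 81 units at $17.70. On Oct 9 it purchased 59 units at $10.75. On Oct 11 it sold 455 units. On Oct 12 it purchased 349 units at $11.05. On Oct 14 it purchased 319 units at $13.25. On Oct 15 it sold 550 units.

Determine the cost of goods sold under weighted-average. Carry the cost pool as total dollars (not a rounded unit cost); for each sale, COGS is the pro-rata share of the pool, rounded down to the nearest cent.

After Oct 1: 73 on hand, pool $1,460.00 (≈ $20.0000 each)
After Oct 3: 113 on hand, pool $2,214.00 (≈ $19.5929 each)
After Oct 5: 324 on hand, pool $6,085.85 (≈ $18.7835 each)
After Oct 6: 541 on hand, pool $9,210.65 (≈ $17.0252 each)
After Oct 8: 622 on hand, pool $10,644.35 (≈ $17.1131 each)
After Oct 9: 681 on hand, pool $11,278.60 (≈ $16.5618 each)
Oct 11, sell 455: 455/681 × $11,278.60 → $7,535.62
After Oct 12: 575 on hand, pool $7,599.43 (≈ $13.2164 each)
After Oct 14: 894 on hand, pool $11,826.18 (≈ $13.2284 each)
Oct 15, sell 550: 550/894 × $11,826.18 → $7,275.61
Total COGS = $7,535.62 + $7,275.61 = $14,811.23
Ending inventory (cost pool remaining) = $4,550.57
Check: goods available $19,361.80 = COGS $14,811.23 + ending $4,550.57

COGS = $14,811.23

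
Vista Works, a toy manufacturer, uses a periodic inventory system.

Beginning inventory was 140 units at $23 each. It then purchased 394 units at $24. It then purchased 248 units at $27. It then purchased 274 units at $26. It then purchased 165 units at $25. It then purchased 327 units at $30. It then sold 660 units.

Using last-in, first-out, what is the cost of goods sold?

COGS = $18,303

Sale 1 (660) [LIFO — newest first]: 327 @ $30 + 165 @ $25 + 168 @ $26 = $18,303
Ending inventory: 140 @ $23 + 394 @ $24 + 248 @ $27 + 106 @ $26 = $22,128
Check: goods available $40,431 = COGS $18,303 + ending $22,128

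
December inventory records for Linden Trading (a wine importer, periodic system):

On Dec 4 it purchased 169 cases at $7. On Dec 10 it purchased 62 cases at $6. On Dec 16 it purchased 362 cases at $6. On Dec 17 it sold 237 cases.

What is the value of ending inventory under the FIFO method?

Ending inventory = $2,136

Dec 17, 237 sold [FIFO — oldest first]: 169 @ $7 + 62 @ $6 + 6 @ $6 = $1,591
Ending inventory: 356 @ $6 = $2,136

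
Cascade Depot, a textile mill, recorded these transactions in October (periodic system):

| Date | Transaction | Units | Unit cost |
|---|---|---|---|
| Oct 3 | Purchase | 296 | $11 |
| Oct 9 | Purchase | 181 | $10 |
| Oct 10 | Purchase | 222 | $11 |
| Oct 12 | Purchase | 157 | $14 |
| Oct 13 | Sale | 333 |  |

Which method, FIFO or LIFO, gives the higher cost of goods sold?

LIFO

FIFO COGS: 296 @ $11 + 37 @ $10 = $3,626
LIFO COGS: 157 @ $14 + 176 @ $11 = $4,134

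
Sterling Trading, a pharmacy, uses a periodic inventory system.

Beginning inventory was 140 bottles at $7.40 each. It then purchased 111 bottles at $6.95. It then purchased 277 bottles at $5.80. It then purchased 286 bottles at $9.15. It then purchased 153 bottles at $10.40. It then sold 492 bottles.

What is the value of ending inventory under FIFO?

Ending inventory = $4,416.90

Sale 1 (492) [FIFO — oldest first]: 140 @ $7.40 + 111 @ $6.95 + 241 @ $5.80 = $3,205.25
Ending inventory: 36 @ $5.80 + 286 @ $9.15 + 153 @ $10.40 = $4,416.90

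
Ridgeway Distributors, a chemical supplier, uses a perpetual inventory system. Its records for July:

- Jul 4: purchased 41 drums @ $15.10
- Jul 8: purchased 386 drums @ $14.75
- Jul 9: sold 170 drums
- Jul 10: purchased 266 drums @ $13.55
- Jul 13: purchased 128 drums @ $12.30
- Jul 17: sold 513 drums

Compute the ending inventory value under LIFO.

Jul 9, 170 sold [LIFO — newest first]: 170 @ $14.75 = $2,507.50
Jul 17, 513 sold [LIFO — newest first]: 128 @ $12.30 + 266 @ $13.55 + 119 @ $14.75 = $6,933.95
Total COGS = $2,507.50 + $6,933.95 = $9,441.45
Ending inventory: 41 @ $15.10 + 97 @ $14.75 = $2,049.85
Check: goods available $11,491.30 = COGS $9,441.45 + ending $2,049.85

Ending inventory = $2,049.85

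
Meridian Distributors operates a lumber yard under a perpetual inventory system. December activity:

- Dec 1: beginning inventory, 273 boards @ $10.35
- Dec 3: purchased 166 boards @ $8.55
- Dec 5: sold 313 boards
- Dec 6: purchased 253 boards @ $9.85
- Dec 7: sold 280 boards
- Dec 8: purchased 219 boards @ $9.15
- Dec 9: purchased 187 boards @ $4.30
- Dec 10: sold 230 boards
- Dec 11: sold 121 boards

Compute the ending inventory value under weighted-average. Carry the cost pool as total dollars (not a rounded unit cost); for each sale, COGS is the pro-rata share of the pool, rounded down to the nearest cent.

After Dec 1: 273 on hand, pool $2,825.55 (≈ $10.3500 each)
After Dec 3: 439 on hand, pool $4,244.85 (≈ $9.6694 each)
Dec 5, sell 313: 313/439 × $4,244.85 → $3,026.51
After Dec 6: 379 on hand, pool $3,710.39 (≈ $9.7899 each)
Dec 7, sell 280: 280/379 × $3,710.39 → $2,741.18
After Dec 8: 318 on hand, pool $2,973.06 (≈ $9.3492 each)
After Dec 9: 505 on hand, pool $3,777.16 (≈ $7.4795 each)
Dec 10, sell 230: 230/505 × $3,777.16 → $1,720.29
Dec 11, sell 121: 121/275 × $2,056.87 → $905.02
Total COGS = $3,026.51 + $2,741.18 + $1,720.29 + $905.02 = $8,393.00
Ending inventory (cost pool remaining) = $1,151.85

Ending inventory = $1,151.85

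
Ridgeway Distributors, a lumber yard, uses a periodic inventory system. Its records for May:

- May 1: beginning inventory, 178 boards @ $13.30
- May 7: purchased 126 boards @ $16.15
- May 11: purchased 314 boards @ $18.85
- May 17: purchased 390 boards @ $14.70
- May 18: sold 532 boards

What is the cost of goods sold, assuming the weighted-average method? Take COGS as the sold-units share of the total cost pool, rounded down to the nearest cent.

COGS = $8,473.05

May 18, sell 532: 532/1008 × $16,054.20 → $8,473.05
Ending inventory (cost pool remaining) = $7,581.15
Check: goods available $16,054.20 = COGS $8,473.05 + ending $7,581.15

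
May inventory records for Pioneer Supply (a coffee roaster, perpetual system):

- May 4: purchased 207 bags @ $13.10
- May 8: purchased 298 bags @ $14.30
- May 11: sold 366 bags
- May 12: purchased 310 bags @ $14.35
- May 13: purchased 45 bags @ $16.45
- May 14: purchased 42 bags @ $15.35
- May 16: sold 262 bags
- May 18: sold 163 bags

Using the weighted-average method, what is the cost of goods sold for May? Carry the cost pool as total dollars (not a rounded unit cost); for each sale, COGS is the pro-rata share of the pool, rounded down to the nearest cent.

After May 4: 207 on hand, pool $2,711.70 (≈ $13.1000 each)
After May 8: 505 on hand, pool $6,973.10 (≈ $13.8081 each)
May 11, sell 366: 366/505 × $6,973.10 → $5,053.77
After May 12: 449 on hand, pool $6,367.83 (≈ $14.1822 each)
After May 13: 494 on hand, pool $7,108.08 (≈ $14.3888 each)
After May 14: 536 on hand, pool $7,752.78 (≈ $14.4641 each)
May 16, sell 262: 262/536 × $7,752.78 → $3,789.60
May 18, sell 163: 163/274 × $3,963.18 → $2,357.65
Total COGS = $5,053.77 + $3,789.60 + $2,357.65 = $11,201.02
Ending inventory (cost pool remaining) = $1,605.53

COGS = $11,201.02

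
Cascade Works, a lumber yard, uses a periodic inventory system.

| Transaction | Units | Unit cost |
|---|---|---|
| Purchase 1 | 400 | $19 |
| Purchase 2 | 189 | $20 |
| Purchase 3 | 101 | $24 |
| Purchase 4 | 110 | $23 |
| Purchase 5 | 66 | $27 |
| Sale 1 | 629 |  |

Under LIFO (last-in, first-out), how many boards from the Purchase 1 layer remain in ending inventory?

Sale 1 (629) [LIFO — newest first]: 66 @ $27 + 110 @ $23 + 101 @ $24 + 189 @ $20 + 163 @ $19 = $13,613
Ending inventory: 237 @ $19 = $4,503

237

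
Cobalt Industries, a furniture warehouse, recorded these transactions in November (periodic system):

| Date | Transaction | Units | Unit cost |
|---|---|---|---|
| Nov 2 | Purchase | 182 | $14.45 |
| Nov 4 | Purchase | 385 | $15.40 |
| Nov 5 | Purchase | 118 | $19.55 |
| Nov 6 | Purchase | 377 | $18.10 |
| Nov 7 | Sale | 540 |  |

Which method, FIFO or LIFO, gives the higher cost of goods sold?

FIFO COGS: 182 @ $14.45 + 358 @ $15.40 = $8,143.10
LIFO COGS: 377 @ $18.10 + 118 @ $19.55 + 45 @ $15.40 = $9,823.60

LIFO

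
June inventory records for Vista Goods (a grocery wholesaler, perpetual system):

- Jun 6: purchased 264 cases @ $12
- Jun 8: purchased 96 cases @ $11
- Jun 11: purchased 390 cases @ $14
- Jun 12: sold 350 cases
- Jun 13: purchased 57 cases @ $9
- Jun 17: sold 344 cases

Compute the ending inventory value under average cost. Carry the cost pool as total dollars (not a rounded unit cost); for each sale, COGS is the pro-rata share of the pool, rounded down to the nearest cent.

Ending inventory = $1,403.92

After Jun 6: 264 on hand, pool $3,168.00 (≈ $12.0000 each)
After Jun 8: 360 on hand, pool $4,224.00 (≈ $11.7333 each)
After Jun 11: 750 on hand, pool $9,684.00 (≈ $12.9120 each)
Jun 12, sell 350: 350/750 × $9,684.00 → $4,519.20
After Jun 13: 457 on hand, pool $5,677.80 (≈ $12.4241 each)
Jun 17, sell 344: 344/457 × $5,677.80 → $4,273.88
Total COGS = $4,519.20 + $4,273.88 = $8,793.08
Ending inventory (cost pool remaining) = $1,403.92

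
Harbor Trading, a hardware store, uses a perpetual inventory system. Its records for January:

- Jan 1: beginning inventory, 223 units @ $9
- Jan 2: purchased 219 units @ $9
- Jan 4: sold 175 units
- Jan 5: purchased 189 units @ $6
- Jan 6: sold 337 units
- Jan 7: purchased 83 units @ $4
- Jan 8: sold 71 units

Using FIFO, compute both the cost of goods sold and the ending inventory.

COGS = $4,824; ending inventory = $620

Jan 4, 175 sold [FIFO — oldest first]: 175 @ $9 = $1,575
Jan 6, 337 sold [FIFO — oldest first]: 48 @ $9 + 219 @ $9 + 70 @ $6 = $2,823
Jan 8, 71 sold [FIFO — oldest first]: 71 @ $6 = $426
Total COGS = $1,575 + $2,823 + $426 = $4,824
Ending inventory: 48 @ $6 + 83 @ $4 = $620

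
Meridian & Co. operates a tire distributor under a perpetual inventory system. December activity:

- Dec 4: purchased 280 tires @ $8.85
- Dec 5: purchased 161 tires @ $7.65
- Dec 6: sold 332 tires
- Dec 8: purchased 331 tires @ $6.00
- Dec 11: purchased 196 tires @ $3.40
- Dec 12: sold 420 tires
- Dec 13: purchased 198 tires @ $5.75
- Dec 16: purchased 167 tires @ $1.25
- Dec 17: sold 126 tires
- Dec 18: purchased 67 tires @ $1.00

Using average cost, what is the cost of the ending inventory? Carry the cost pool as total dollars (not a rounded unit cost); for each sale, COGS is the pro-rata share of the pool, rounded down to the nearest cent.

After Dec 4: 280 on hand, pool $2,478.00 (≈ $8.8500 each)
After Dec 5: 441 on hand, pool $3,709.65 (≈ $8.4119 each)
Dec 6, sell 332: 332/441 × $3,709.65 → $2,792.75
After Dec 8: 440 on hand, pool $2,902.90 (≈ $6.5975 each)
After Dec 11: 636 on hand, pool $3,569.30 (≈ $5.6121 each)
Dec 12, sell 420: 420/636 × $3,569.30 → $2,357.08
After Dec 13: 414 on hand, pool $2,350.72 (≈ $5.6781 each)
After Dec 16: 581 on hand, pool $2,559.47 (≈ $4.4053 each)
Dec 17, sell 126: 126/581 × $2,559.47 → $555.06
After Dec 18: 522 on hand, pool $2,071.41 (≈ $3.9682 each)
Total COGS = $2,792.75 + $2,357.08 + $555.06 = $5,704.89
Ending inventory (cost pool remaining) = $2,071.41

Ending inventory = $2,071.41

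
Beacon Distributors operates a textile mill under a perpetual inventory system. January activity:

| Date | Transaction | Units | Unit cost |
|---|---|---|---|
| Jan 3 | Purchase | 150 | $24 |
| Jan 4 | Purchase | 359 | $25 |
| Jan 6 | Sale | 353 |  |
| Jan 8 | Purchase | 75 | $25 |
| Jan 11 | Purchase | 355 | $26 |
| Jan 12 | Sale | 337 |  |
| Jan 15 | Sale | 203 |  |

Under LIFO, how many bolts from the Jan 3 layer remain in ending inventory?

Jan 6, 353 sold [LIFO — newest first]: 353 @ $25 = $8,825
Jan 12, 337 sold [LIFO — newest first]: 337 @ $26 = $8,762
Jan 15, 203 sold [LIFO — newest first]: 18 @ $26 + 75 @ $25 + 6 @ $25 + 104 @ $24 = $4,989
Total COGS = $8,825 + $8,762 + $4,989 = $22,576
Ending inventory: 46 @ $24 = $1,104
Check: goods available $23,680 = COGS $22,576 + ending $1,104

46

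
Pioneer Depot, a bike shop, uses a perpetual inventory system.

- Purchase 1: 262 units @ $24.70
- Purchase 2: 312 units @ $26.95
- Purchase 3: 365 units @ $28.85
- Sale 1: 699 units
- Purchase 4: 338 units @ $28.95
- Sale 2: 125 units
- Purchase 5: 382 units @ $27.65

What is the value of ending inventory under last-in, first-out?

Sale 1 (699) [LIFO — newest first]: 365 @ $28.85 + 312 @ $26.95 + 22 @ $24.70 = $19,482.05
Sale 2 (125) [LIFO — newest first]: 125 @ $28.95 = $3,618.75
Total COGS = $19,482.05 + $3,618.75 = $23,100.80
Ending inventory: 240 @ $24.70 + 213 @ $28.95 + 382 @ $27.65 = $22,656.65
Check: goods available $45,757.45 = COGS $23,100.80 + ending $22,656.65

Ending inventory = $22,656.65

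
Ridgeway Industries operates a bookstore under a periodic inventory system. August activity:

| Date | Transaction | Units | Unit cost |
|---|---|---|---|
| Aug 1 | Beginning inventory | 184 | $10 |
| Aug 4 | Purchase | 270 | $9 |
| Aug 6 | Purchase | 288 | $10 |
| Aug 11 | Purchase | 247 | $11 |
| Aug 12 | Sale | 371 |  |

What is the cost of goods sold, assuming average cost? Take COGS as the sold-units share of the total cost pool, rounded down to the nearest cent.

Aug 12, sell 371: 371/989 × $9,867.00 → $3,701.37
Ending inventory (cost pool remaining) = $6,165.63
Check: goods available $9,867.00 = COGS $3,701.37 + ending $6,165.63

COGS = $3,701.37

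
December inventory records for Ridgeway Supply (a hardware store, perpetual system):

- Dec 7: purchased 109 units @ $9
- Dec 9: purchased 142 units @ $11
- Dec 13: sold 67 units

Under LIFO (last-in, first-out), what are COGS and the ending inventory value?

COGS = $737; ending inventory = $1,806

Dec 13, 67 sold [LIFO — newest first]: 67 @ $11 = $737
Ending inventory: 109 @ $9 + 75 @ $11 = $1,806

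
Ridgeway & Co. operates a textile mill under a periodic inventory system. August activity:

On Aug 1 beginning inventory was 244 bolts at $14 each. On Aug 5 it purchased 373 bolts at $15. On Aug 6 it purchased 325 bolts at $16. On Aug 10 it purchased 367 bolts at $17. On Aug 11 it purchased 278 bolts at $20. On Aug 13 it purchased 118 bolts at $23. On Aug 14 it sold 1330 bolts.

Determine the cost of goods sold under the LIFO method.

COGS = $23,343

Aug 14, 1330 sold [LIFO — newest first]: 118 @ $23 + 278 @ $20 + 367 @ $17 + 325 @ $16 + 242 @ $15 = $23,343
Ending inventory: 244 @ $14 + 131 @ $15 = $5,381
Check: goods available $28,724 = COGS $23,343 + ending $5,381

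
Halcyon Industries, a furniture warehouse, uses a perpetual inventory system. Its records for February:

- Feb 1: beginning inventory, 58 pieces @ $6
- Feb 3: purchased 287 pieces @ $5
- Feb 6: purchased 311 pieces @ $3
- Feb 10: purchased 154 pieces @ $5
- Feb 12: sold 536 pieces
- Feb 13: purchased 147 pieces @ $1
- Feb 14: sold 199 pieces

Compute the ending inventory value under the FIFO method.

Ending inventory = $522

Feb 12, 536 sold [FIFO — oldest first]: 58 @ $6 + 287 @ $5 + 191 @ $3 = $2,356
Feb 14, 199 sold [FIFO — oldest first]: 120 @ $3 + 79 @ $5 = $755
Total COGS = $2,356 + $755 = $3,111
Ending inventory: 75 @ $5 + 147 @ $1 = $522
Check: goods available $3,633 = COGS $3,111 + ending $522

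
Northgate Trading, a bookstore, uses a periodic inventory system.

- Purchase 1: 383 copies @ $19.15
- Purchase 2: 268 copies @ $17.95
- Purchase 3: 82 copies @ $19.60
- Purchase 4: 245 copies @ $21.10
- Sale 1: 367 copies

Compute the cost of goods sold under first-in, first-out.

COGS = $7,028.05

Sale 1 (367) [FIFO — oldest first]: 367 @ $19.15 = $7,028.05
Ending inventory: 16 @ $19.15 + 268 @ $17.95 + 82 @ $19.60 + 245 @ $21.10 = $11,893.70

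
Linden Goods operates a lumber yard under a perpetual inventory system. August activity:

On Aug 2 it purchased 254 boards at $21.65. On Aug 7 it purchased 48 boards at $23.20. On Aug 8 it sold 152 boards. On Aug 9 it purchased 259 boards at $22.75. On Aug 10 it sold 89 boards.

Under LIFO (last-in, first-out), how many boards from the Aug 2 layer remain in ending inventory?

150

Aug 8, 152 sold [LIFO — newest first]: 48 @ $23.20 + 104 @ $21.65 = $3,365.20
Aug 10, 89 sold [LIFO — newest first]: 89 @ $22.75 = $2,024.75
Total COGS = $3,365.20 + $2,024.75 = $5,389.95
Ending inventory: 150 @ $21.65 + 170 @ $22.75 = $7,115.00
Check: goods available $12,504.95 = COGS $5,389.95 + ending $7,115.00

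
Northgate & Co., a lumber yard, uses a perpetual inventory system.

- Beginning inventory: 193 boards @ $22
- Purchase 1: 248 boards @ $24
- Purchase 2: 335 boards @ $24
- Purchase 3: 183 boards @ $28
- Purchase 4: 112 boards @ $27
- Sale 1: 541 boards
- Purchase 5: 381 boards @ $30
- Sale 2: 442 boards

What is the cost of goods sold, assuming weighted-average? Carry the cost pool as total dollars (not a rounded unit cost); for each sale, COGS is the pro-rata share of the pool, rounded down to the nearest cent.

After Beginning: 193 on hand, pool $4,246.00 (≈ $22.0000 each)
After Purchase 1: 441 on hand, pool $10,198.00 (≈ $23.1247 each)
After Purchase 2: 776 on hand, pool $18,238.00 (≈ $23.5026 each)
After Purchase 3: 959 on hand, pool $23,362.00 (≈ $24.3608 each)
After Purchase 4: 1071 on hand, pool $26,386.00 (≈ $24.6368 each)
Sale 1, sell 541: 541/1071 × $26,386.00 → $13,328.50
After Purchase 5: 911 on hand, pool $24,487.50 (≈ $26.8798 each)
Sale 2, sell 442: 442/911 × $24,487.50 → $11,880.87
Total COGS = $13,328.50 + $11,880.87 = $25,209.37
Ending inventory (cost pool remaining) = $12,606.63
Check: goods available $37,816.00 = COGS $25,209.37 + ending $12,606.63

COGS = $25,209.37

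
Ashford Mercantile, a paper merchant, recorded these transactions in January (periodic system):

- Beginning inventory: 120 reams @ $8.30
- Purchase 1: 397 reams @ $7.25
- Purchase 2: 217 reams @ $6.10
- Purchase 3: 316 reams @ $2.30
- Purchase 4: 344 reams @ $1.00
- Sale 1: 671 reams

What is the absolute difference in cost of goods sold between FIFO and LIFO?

FIFO COGS: 120 @ $8.30 + 397 @ $7.25 + 154 @ $6.10 = $4,813.65
LIFO COGS: 344 @ $1.00 + 316 @ $2.30 + 11 @ $6.10 = $1,137.90
Difference = |$4,813.65 − $1,137.90| = $3,675.75

$3,675.75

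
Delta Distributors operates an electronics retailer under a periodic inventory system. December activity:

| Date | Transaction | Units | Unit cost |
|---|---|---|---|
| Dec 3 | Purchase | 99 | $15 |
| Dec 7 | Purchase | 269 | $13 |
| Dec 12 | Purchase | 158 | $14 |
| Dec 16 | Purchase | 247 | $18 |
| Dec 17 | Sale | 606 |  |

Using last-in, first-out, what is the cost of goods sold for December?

Dec 17, 606 sold [LIFO — newest first]: 247 @ $18 + 158 @ $14 + 201 @ $13 = $9,271
Ending inventory: 99 @ $15 + 68 @ $13 = $2,369

COGS = $9,271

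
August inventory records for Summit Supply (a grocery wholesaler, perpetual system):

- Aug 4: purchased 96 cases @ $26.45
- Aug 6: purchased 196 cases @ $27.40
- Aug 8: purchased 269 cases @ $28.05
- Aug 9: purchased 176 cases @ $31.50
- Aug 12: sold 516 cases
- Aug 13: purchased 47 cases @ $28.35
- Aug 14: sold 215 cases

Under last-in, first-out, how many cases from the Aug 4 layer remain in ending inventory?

Aug 12, 516 sold [LIFO — newest first]: 176 @ $31.50 + 269 @ $28.05 + 71 @ $27.40 = $15,034.85
Aug 14, 215 sold [LIFO — newest first]: 47 @ $28.35 + 125 @ $27.40 + 43 @ $26.45 = $5,894.80
Total COGS = $15,034.85 + $5,894.80 = $20,929.65
Ending inventory: 53 @ $26.45 = $1,401.85

53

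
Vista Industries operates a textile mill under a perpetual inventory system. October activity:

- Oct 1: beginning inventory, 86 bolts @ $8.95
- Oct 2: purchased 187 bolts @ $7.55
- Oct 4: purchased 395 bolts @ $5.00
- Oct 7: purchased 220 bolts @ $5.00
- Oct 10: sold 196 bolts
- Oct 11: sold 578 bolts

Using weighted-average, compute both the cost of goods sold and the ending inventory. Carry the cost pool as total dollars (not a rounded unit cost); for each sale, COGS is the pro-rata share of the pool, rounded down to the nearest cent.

COGS = $4,581.72; ending inventory = $674.83

After Oct 1: 86 on hand, pool $769.70 (≈ $8.9500 each)
After Oct 2: 273 on hand, pool $2,181.55 (≈ $7.9910 each)
After Oct 4: 668 on hand, pool $4,156.55 (≈ $6.2224 each)
After Oct 7: 888 on hand, pool $5,256.55 (≈ $5.9195 each)
Oct 10, sell 196: 196/888 × $5,256.55 → $1,160.22
Oct 11, sell 578: 578/692 × $4,096.33 → $3,421.50
Total COGS = $1,160.22 + $3,421.50 = $4,581.72
Ending inventory (cost pool remaining) = $674.83
Check: goods available $5,256.55 = COGS $4,581.72 + ending $674.83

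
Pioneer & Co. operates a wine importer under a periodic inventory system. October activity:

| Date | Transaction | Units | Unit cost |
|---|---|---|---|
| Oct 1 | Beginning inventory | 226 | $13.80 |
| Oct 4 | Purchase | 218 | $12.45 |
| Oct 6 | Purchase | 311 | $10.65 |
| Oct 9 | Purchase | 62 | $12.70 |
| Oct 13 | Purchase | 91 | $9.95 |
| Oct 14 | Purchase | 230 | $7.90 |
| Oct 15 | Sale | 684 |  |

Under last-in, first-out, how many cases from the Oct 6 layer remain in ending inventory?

Oct 15, 684 sold [LIFO — newest first]: 230 @ $7.90 + 91 @ $9.95 + 62 @ $12.70 + 301 @ $10.65 = $6,715.50
Ending inventory: 226 @ $13.80 + 218 @ $12.45 + 10 @ $10.65 = $5,939.40

10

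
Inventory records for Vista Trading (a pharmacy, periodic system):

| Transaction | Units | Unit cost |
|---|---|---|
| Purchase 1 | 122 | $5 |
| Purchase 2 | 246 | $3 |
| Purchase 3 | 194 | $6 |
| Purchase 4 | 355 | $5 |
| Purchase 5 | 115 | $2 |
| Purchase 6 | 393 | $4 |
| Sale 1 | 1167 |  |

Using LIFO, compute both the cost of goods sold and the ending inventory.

Sale 1 (1167) [LIFO — newest first]: 393 @ $4 + 115 @ $2 + 355 @ $5 + 194 @ $6 + 110 @ $3 = $5,071
Ending inventory: 122 @ $5 + 136 @ $3 = $1,018

COGS = $5,071; ending inventory = $1,018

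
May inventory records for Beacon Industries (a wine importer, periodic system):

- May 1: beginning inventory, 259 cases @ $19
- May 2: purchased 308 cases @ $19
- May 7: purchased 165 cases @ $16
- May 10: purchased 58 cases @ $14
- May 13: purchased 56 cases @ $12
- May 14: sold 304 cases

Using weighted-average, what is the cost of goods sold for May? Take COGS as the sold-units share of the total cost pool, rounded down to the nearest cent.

COGS = $5,353.05

May 14, sell 304: 304/846 × $14,897.00 → $5,353.05
Ending inventory (cost pool remaining) = $9,543.95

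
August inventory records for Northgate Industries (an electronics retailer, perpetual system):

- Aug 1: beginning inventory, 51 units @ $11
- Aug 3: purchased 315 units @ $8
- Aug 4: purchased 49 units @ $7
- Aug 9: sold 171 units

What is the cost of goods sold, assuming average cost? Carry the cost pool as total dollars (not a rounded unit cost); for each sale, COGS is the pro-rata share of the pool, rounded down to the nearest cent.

COGS = $1,410.85

After Aug 1: 51 on hand, pool $561.00 (≈ $11.0000 each)
After Aug 3: 366 on hand, pool $3,081.00 (≈ $8.4180 each)
After Aug 4: 415 on hand, pool $3,424.00 (≈ $8.2506 each)
Aug 9, sell 171: 171/415 × $3,424.00 → $1,410.85
Ending inventory (cost pool remaining) = $2,013.15
Check: goods available $3,424.00 = COGS $1,410.85 + ending $2,013.15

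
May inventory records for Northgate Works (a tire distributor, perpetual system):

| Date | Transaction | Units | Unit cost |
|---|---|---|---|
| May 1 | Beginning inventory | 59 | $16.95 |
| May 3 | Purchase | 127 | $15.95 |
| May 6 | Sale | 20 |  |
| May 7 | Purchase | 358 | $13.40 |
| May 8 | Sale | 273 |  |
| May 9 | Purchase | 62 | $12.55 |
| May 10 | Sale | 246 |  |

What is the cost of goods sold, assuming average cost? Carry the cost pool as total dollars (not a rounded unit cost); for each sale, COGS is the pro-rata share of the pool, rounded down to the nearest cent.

COGS = $7,665.67

After May 1: 59 on hand, pool $1,000.05 (≈ $16.9500 each)
After May 3: 186 on hand, pool $3,025.70 (≈ $16.2672 each)
May 6, sell 20: 20/186 × $3,025.70 → $325.34
After May 7: 524 on hand, pool $7,497.56 (≈ $14.3083 each)
May 8, sell 273: 273/524 × $7,497.56 → $3,906.17
After May 9: 313 on hand, pool $4,369.49 (≈ $13.9600 each)
May 10, sell 246: 246/313 × $4,369.49 → $3,434.16
Total COGS = $325.34 + $3,906.17 + $3,434.16 = $7,665.67
Ending inventory (cost pool remaining) = $935.33
Check: goods available $8,601.00 = COGS $7,665.67 + ending $935.33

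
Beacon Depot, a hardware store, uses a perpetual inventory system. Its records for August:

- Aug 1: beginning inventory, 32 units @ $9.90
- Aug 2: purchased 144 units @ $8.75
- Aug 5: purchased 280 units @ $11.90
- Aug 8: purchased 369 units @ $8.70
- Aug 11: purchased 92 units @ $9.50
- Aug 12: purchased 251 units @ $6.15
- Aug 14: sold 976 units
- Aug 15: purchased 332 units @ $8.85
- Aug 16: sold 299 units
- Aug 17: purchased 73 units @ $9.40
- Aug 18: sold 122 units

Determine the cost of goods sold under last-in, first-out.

Aug 14, 976 sold [LIFO — newest first]: 251 @ $6.15 + 92 @ $9.50 + 369 @ $8.70 + 264 @ $11.90 = $8,769.55
Aug 16, 299 sold [LIFO — newest first]: 299 @ $8.85 = $2,646.15
Aug 18, 122 sold [LIFO — newest first]: 73 @ $9.40 + 33 @ $8.85 + 16 @ $11.90 = $1,168.65
Total COGS = $8,769.55 + $2,646.15 + $1,168.65 = $12,584.35
Ending inventory: 32 @ $9.90 + 144 @ $8.75 = $1,576.80
Check: goods available $14,161.15 = COGS $12,584.35 + ending $1,576.80

COGS = $12,584.35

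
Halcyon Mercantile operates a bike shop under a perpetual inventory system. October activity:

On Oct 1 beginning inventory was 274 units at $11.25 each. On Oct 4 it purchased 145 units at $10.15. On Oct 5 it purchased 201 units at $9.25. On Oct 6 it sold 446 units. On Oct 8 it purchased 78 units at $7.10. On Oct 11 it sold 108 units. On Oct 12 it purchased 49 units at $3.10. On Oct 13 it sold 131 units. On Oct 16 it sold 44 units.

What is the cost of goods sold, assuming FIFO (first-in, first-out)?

COGS = $7,063.40

Oct 6, 446 sold [FIFO — oldest first]: 274 @ $11.25 + 145 @ $10.15 + 27 @ $9.25 = $4,804.00
Oct 11, 108 sold [FIFO — oldest first]: 108 @ $9.25 = $999.00
Oct 13, 131 sold [FIFO — oldest first]: 66 @ $9.25 + 65 @ $7.10 = $1,072.00
Oct 16, 44 sold [FIFO — oldest first]: 13 @ $7.10 + 31 @ $3.10 = $188.40
Total COGS = $4,804.00 + $999.00 + $1,072.00 + $188.40 = $7,063.40
Ending inventory: 18 @ $3.10 = $55.80
Check: goods available $7,119.20 = COGS $7,063.40 + ending $55.80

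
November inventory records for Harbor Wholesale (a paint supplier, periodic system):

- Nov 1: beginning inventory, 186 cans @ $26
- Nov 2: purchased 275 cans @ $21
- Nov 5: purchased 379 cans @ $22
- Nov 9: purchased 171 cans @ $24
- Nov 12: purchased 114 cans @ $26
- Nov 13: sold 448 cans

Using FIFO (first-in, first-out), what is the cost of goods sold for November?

COGS = $10,338

Nov 13, 448 sold [FIFO — oldest first]: 186 @ $26 + 262 @ $21 = $10,338
Ending inventory: 13 @ $21 + 379 @ $22 + 171 @ $24 + 114 @ $26 = $15,679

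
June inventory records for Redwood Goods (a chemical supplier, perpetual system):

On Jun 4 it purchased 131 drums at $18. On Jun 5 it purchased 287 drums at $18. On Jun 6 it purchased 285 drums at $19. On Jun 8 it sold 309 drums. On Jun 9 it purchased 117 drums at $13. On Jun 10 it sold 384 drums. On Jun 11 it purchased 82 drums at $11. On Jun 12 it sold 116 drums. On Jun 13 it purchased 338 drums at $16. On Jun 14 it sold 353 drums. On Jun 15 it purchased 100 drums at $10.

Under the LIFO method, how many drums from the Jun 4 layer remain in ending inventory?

78

Jun 8, 309 sold [LIFO — newest first]: 285 @ $19 + 24 @ $18 = $5,847
Jun 10, 384 sold [LIFO — newest first]: 117 @ $13 + 263 @ $18 + 4 @ $18 = $6,327
Jun 12, 116 sold [LIFO — newest first]: 82 @ $11 + 34 @ $18 = $1,514
Jun 14, 353 sold [LIFO — newest first]: 338 @ $16 + 15 @ $18 = $5,678
Total COGS = $5,847 + $6,327 + $1,514 + $5,678 = $19,366
Ending inventory: 78 @ $18 + 100 @ $10 = $2,404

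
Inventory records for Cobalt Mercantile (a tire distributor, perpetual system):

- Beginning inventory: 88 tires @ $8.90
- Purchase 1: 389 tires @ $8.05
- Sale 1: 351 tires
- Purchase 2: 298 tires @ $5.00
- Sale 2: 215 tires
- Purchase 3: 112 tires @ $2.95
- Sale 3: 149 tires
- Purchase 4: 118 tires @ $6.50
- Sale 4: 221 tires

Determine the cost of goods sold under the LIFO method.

COGS = $5,887.95

Sale 1 (351) [LIFO — newest first]: 351 @ $8.05 = $2,825.55
Sale 2 (215) [LIFO — newest first]: 215 @ $5.00 = $1,075.00
Sale 3 (149) [LIFO — newest first]: 112 @ $2.95 + 37 @ $5.00 = $515.40
Sale 4 (221) [LIFO — newest first]: 118 @ $6.50 + 46 @ $5.00 + 38 @ $8.05 + 19 @ $8.90 = $1,472.00
Total COGS = $2,825.55 + $1,075.00 + $515.40 + $1,472.00 = $5,887.95
Ending inventory: 69 @ $8.90 = $614.10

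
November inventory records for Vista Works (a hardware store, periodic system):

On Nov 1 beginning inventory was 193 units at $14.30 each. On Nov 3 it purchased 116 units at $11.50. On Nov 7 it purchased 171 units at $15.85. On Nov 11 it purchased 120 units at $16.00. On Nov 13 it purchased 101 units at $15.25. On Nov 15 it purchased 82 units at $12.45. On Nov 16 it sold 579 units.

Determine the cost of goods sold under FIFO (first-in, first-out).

Nov 16, 579 sold [FIFO — oldest first]: 193 @ $14.30 + 116 @ $11.50 + 171 @ $15.85 + 99 @ $16.00 = $8,388.25
Ending inventory: 21 @ $16.00 + 101 @ $15.25 + 82 @ $12.45 = $2,897.15
Check: goods available $11,285.40 = COGS $8,388.25 + ending $2,897.15

COGS = $8,388.25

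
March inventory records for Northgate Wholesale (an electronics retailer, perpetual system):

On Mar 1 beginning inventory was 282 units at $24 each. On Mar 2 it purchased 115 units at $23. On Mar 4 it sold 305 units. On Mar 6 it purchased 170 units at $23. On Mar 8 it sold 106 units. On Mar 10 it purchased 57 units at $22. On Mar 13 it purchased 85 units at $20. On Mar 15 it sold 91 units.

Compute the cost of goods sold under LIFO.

Mar 4, 305 sold [LIFO — newest first]: 115 @ $23 + 190 @ $24 = $7,205
Mar 8, 106 sold [LIFO — newest first]: 106 @ $23 = $2,438
Mar 15, 91 sold [LIFO — newest first]: 85 @ $20 + 6 @ $22 = $1,832
Total COGS = $7,205 + $2,438 + $1,832 = $11,475
Ending inventory: 92 @ $24 + 64 @ $23 + 51 @ $22 = $4,802
Check: goods available $16,277 = COGS $11,475 + ending $4,802

COGS = $11,475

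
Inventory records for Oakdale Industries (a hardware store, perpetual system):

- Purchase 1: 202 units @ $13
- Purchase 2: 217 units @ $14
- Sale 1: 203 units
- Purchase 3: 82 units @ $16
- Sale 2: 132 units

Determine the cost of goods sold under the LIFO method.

Sale 1 (203) [LIFO — newest first]: 203 @ $14 = $2,842
Sale 2 (132) [LIFO — newest first]: 82 @ $16 + 14 @ $14 + 36 @ $13 = $1,976
Total COGS = $2,842 + $1,976 = $4,818
Ending inventory: 166 @ $13 = $2,158

COGS = $4,818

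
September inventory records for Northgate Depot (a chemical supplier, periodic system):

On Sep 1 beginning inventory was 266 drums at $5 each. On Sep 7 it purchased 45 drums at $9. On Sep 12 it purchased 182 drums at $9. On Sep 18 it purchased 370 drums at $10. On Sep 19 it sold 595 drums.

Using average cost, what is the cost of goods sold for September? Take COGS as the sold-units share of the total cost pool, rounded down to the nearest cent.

Sep 19, sell 595: 595/863 × $7,073.00 → $4,876.51
Ending inventory (cost pool remaining) = $2,196.49

COGS = $4,876.51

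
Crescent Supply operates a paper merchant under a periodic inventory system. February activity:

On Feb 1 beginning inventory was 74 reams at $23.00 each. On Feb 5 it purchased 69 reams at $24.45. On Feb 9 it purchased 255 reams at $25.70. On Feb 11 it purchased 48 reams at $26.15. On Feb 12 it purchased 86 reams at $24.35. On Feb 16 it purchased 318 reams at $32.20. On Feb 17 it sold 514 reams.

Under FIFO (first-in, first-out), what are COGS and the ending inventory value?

COGS = $12,853.55; ending inventory = $10,677.90

Feb 17, 514 sold [FIFO — oldest first]: 74 @ $23.00 + 69 @ $24.45 + 255 @ $25.70 + 48 @ $26.15 + 68 @ $24.35 = $12,853.55
Ending inventory: 18 @ $24.35 + 318 @ $32.20 = $10,677.90
Check: goods available $23,531.45 = COGS $12,853.55 + ending $10,677.90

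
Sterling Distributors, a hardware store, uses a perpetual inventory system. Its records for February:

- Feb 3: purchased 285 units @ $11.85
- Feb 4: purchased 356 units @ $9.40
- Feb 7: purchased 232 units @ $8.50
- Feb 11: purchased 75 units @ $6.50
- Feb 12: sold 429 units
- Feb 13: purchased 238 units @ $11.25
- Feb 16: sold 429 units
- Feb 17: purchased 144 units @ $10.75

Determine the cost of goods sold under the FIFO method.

Feb 12, 429 sold [FIFO — oldest first]: 285 @ $11.85 + 144 @ $9.40 = $4,730.85
Feb 16, 429 sold [FIFO — oldest first]: 212 @ $9.40 + 217 @ $8.50 = $3,837.30
Total COGS = $4,730.85 + $3,837.30 = $8,568.15
Ending inventory: 15 @ $8.50 + 75 @ $6.50 + 238 @ $11.25 + 144 @ $10.75 = $4,840.50
Check: goods available $13,408.65 = COGS $8,568.15 + ending $4,840.50

COGS = $8,568.15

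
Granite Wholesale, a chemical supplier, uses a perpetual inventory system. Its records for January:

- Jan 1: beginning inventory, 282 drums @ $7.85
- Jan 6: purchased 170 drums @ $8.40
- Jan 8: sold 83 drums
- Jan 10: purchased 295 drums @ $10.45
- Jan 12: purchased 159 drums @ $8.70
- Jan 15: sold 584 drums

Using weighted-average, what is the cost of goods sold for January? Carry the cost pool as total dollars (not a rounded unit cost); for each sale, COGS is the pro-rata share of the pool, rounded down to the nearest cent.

After Jan 1: 282 on hand, pool $2,213.70 (≈ $7.8500 each)
After Jan 6: 452 on hand, pool $3,641.70 (≈ $8.0569 each)
Jan 8, sell 83: 83/452 × $3,641.70 → $668.71
After Jan 10: 664 on hand, pool $6,055.74 (≈ $9.1201 each)
After Jan 12: 823 on hand, pool $7,439.04 (≈ $9.0389 each)
Jan 15, sell 584: 584/823 × $7,439.04 → $5,278.73
Total COGS = $668.71 + $5,278.73 = $5,947.44
Ending inventory (cost pool remaining) = $2,160.31

COGS = $5,947.44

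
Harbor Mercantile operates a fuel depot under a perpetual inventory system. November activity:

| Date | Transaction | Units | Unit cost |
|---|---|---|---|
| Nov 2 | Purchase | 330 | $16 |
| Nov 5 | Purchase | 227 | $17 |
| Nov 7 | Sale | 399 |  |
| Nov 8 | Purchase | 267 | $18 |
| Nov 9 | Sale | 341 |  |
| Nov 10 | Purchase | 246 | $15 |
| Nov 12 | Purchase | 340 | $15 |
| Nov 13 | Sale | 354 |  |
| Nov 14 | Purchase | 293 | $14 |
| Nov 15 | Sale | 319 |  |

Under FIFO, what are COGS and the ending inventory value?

Nov 7, 399 sold [FIFO — oldest first]: 330 @ $16 + 69 @ $17 = $6,453
Nov 9, 341 sold [FIFO — oldest first]: 158 @ $17 + 183 @ $18 = $5,980
Nov 13, 354 sold [FIFO — oldest first]: 84 @ $18 + 246 @ $15 + 24 @ $15 = $5,562
Nov 15, 319 sold [FIFO — oldest first]: 316 @ $15 + 3 @ $14 = $4,782
Total COGS = $6,453 + $5,980 + $5,562 + $4,782 = $22,777
Ending inventory: 290 @ $14 = $4,060

COGS = $22,777; ending inventory = $4,060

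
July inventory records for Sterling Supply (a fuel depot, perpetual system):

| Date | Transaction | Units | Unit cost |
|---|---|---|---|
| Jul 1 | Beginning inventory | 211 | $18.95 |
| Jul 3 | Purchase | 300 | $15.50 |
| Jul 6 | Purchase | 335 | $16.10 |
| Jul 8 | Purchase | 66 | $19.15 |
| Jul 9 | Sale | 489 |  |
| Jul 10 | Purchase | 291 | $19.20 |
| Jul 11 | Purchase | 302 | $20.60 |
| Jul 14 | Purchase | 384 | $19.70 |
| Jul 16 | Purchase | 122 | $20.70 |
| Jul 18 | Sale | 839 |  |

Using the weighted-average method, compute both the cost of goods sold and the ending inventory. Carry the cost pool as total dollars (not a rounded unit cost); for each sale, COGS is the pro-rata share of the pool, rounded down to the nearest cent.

COGS = $24,191.68; ending inventory = $13,012.77

After Jul 1: 211 on hand, pool $3,998.45 (≈ $18.9500 each)
After Jul 3: 511 on hand, pool $8,648.45 (≈ $16.9246 each)
After Jul 6: 846 on hand, pool $14,041.95 (≈ $16.5980 each)
After Jul 8: 912 on hand, pool $15,305.85 (≈ $16.7827 each)
Jul 9, sell 489: 489/912 × $15,305.85 → $8,206.75
After Jul 10: 714 on hand, pool $12,686.30 (≈ $17.7679 each)
After Jul 11: 1016 on hand, pool $18,907.50 (≈ $18.6097 each)
After Jul 14: 1400 on hand, pool $26,472.30 (≈ $18.9088 each)
After Jul 16: 1522 on hand, pool $28,997.70 (≈ $19.0524 each)
Jul 18, sell 839: 839/1522 × $28,997.70 → $15,984.93
Total COGS = $8,206.75 + $15,984.93 = $24,191.68
Ending inventory (cost pool remaining) = $13,012.77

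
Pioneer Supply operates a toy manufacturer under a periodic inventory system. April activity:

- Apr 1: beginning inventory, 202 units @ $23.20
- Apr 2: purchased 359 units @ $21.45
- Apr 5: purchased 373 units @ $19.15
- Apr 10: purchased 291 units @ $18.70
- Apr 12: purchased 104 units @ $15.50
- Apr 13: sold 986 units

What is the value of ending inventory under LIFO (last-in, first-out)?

Ending inventory = $7,710.85

Apr 13, 986 sold [LIFO — newest first]: 104 @ $15.50 + 291 @ $18.70 + 373 @ $19.15 + 218 @ $21.45 = $18,872.75
Ending inventory: 202 @ $23.20 + 141 @ $21.45 = $7,710.85
Check: goods available $26,583.60 = COGS $18,872.75 + ending $7,710.85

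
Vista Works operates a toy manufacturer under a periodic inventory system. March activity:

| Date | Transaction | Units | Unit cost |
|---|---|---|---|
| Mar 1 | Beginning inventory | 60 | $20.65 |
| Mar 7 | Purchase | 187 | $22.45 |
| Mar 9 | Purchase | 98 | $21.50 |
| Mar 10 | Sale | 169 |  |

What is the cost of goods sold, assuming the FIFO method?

COGS = $3,686.05

Mar 10, 169 sold [FIFO — oldest first]: 60 @ $20.65 + 109 @ $22.45 = $3,686.05
Ending inventory: 78 @ $22.45 + 98 @ $21.50 = $3,858.10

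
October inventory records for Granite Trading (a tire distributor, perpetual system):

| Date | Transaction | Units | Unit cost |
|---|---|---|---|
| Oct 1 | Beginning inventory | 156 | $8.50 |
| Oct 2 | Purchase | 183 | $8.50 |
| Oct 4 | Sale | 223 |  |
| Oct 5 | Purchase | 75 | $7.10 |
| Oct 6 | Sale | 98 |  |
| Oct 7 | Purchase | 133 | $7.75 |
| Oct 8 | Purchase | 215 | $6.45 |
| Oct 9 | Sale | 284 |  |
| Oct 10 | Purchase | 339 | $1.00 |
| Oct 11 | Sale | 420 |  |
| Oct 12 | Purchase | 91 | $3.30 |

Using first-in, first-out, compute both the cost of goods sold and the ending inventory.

COGS = $6,094.50; ending inventory = $376.30

Oct 4, 223 sold [FIFO — oldest first]: 156 @ $8.50 + 67 @ $8.50 = $1,895.50
Oct 6, 98 sold [FIFO — oldest first]: 98 @ $8.50 = $833.00
Oct 9, 284 sold [FIFO — oldest first]: 18 @ $8.50 + 75 @ $7.10 + 133 @ $7.75 + 58 @ $6.45 = $2,090.35
Oct 11, 420 sold [FIFO — oldest first]: 157 @ $6.45 + 263 @ $1.00 = $1,275.65
Total COGS = $1,895.50 + $833.00 + $2,090.35 + $1,275.65 = $6,094.50
Ending inventory: 76 @ $1.00 + 91 @ $3.30 = $376.30
Check: goods available $6,470.80 = COGS $6,094.50 + ending $376.30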